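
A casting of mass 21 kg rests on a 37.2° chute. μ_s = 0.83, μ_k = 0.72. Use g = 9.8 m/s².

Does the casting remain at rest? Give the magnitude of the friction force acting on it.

N = m g cos θ = 164 N.
Down-slope weight component: m g sin θ = 124 N.
μ_s N = 136 N.
124 ≤ 136 N, so it stays put; friction = 124 N.

f ≈ 124 N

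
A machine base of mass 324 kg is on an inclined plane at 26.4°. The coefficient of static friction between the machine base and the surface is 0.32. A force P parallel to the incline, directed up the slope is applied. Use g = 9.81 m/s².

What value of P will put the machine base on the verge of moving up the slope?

P ≈ 2320 N

At impending motion up the slope, friction acts down-slope at its limit: f = μ_s N.
P is parallel to the surface, so N = m g cos θ = 2850 N.
Along the incline: P = m g sin θ + μ_s N = 1410 + 0.32×2850 = 2320 N.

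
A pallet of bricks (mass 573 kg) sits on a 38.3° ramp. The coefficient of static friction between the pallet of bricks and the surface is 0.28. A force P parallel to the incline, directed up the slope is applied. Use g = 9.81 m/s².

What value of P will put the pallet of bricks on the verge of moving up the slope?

At impending motion up the slope, friction acts down-slope at its limit: f = μ_s N.
P is parallel to the surface, so N = m g cos θ = 4410 N.
Along the incline: P = m g sin θ + μ_s N = 3480 + 0.28×4410 = 4720 N.

P ≈ 4720 N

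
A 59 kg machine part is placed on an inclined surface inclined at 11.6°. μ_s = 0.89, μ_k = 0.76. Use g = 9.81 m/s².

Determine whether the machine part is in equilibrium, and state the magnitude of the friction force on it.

N = m g cos θ = 567 N.
Down-slope weight component: m g sin θ = 116 N.
μ_s N = 505 N.
116 ≤ 505 N, so it stays put; friction = 116 N.

f ≈ 116 N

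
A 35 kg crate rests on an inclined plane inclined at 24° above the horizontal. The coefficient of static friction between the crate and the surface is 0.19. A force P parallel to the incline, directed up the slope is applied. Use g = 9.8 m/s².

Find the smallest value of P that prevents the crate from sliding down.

P_min ≈ 80 N

The crate tends to slide down (tan θ > μ_s), so at the point of impending slip friction acts up-slope at its limit: f = μ_s N.
P is parallel to the surface, so N = m g cos θ = 313 N.
Along the incline: P + μ_s N = m g sin θ, so P = 140 − 0.19×313 = 80 N.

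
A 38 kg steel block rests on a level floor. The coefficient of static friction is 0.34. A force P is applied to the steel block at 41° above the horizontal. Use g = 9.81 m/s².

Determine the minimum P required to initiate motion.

P ≈ 130 N

N = m g − P sin α (the pull lifts the steel block).
At impending slip, P cos α = μ_s N = μ_s (m g − P sin α).
Solving: P (cos α + μ_s sin α) = μ_s m g → P = 0.34×373/(cos 41° + 0.34 sin 41°) = 127/0.9778 = 130 N.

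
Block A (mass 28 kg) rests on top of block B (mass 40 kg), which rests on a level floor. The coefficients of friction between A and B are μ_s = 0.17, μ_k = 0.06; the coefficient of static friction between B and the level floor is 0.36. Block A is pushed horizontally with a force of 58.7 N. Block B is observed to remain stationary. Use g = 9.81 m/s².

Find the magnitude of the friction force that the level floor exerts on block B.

Between the blocks, N₁ = m_A g = 274.7 N.
So the A–B interface can sustain at most μ_s N₁ = 46.7 N of static friction.
Since P = 58.7 N > 46.7 N, A slides on B; the A–B friction is kinetic: f₁ = μ_k N₁ = 0.06×274.7 = 16.5 N.
By Newton's third law B feels 16.5 N forward from A. With B stationary, the floor's static friction on B balances it: f₂ = 16.5 N (well within μ_s(m_A+m_B)g = 240.1 N).

f ≈ 16.5 N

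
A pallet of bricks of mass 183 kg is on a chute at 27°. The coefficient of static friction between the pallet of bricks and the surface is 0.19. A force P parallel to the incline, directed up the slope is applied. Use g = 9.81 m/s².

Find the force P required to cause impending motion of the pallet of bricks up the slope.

P ≈ 1120 N

At impending motion up the slope, friction acts down-slope at its limit: f = μ_s N.
P is parallel to the surface, so N = m g cos θ = 1600 N.
Along the incline: P = m g sin θ + μ_s N = 815 + 0.19×1600 = 1120 N.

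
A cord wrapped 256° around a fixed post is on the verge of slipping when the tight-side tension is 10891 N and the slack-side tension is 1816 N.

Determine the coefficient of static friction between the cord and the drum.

μ ≈ 0.401

T₂/T₁ = e^{μβ} → μ = ln(T₂/T₁)/β.
β = 256° = 4.468 rad.
μ = ln(10891/1816)/4.468 = ln(5.997)/4.468 = 0.401.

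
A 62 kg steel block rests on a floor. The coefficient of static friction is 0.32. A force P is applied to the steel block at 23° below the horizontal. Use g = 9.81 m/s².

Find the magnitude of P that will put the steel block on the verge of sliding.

N = m g + P sin α (the push presses the steel block into the floor).
At impending slip, P cos α = μ_s N = μ_s (m g + P sin α).
Solving: P (cos α − μ_s sin α) = μ_s m g → P = 0.32×608/(cos 23° − 0.32 sin 23°) = 195/0.7955 = 245 N.

P ≈ 245 N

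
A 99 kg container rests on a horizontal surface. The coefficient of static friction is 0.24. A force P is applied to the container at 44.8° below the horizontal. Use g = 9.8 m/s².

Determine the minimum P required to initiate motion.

N = m g + P sin α (the push presses the container into the horizontal surface).
At impending slip, P cos α = μ_s N = μ_s (m g + P sin α).
Solving: P (cos α − μ_s sin α) = μ_s m g → P = 0.24×970/(cos 44.8° − 0.24 sin 44.8°) = 233/0.5405 = 431 N.

P ≈ 431 N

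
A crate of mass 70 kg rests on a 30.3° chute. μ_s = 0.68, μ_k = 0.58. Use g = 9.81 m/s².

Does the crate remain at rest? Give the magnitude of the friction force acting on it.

f ≈ 346 N

N = m g cos θ = 593 N.
Down-slope weight component: m g sin θ = 346 N.
μ_s N = 403 N.
346 ≤ 403 N, so it stays put; friction = 346 N.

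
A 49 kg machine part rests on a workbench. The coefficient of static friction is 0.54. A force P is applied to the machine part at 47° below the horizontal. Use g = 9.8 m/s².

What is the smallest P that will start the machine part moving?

P ≈ 903 N

N = m g + P sin α (the push presses the machine part into the workbench).
At impending slip, P cos α = μ_s N = μ_s (m g + P sin α).
Solving: P (cos α − μ_s sin α) = μ_s m g → P = 0.54×480/(cos 47° − 0.54 sin 47°) = 259/0.2871 = 903 N.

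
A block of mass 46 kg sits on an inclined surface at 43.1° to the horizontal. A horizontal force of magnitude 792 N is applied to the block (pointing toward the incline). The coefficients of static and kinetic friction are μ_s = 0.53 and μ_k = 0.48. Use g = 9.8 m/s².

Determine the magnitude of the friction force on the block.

f ≈ 270 N (down the incline)

Normal direction: N = m g cos θ + P sin θ = 870.3 N.
Along the incline, the net driving force (taking up-slope positive) is P cos θ − m g sin θ = 578.3 − 308 = 270.3 N, so equilibrium requires friction f = -270.3 N (down-slope).
Maximum static friction: μ_s N = 0.53 × 870.3 = 461.3 N.
|f_req| = 270.3 ≤ 461.3 N → the block is in equilibrium; friction equals the required value.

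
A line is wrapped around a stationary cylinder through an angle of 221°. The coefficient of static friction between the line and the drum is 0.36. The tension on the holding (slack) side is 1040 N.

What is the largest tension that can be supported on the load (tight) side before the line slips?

At impending slip the capstan equation gives T₂/T₁ = e^{μβ} with β in radians.
β = 221° × π/180 = 3.857 rad.
e^{μβ} = e^{0.36×3.857} = 4.009.
T₂ = T₁ · e^{μβ} = 1040 × 4.009 = 4170 N.

T_max ≈ 4170 N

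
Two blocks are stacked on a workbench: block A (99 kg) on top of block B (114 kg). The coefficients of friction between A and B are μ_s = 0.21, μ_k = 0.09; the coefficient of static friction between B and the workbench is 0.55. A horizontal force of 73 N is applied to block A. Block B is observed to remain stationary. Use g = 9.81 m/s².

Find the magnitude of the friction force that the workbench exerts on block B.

Between the blocks, N₁ = m_A g = 971.2 N.
Maximum static friction on A from B: μ_s N₁ = 0.21×971.2 = 203.9 N.
Since P = 73 N ≤ 203.9 N, A does not slip on B; friction on A equals P = 73 N.
By Newton's third law B feels 73 N forward from A. With B stationary, the floor's static friction on B balances it: f₂ = 73 N (well within μ_s(m_A+m_B)g = 1149 N).

f ≈ 73 N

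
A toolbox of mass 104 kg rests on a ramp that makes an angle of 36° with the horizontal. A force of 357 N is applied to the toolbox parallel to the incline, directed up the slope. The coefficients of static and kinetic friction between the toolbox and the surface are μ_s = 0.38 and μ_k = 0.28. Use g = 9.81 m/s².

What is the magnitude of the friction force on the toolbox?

Perpendicular to the surface, N = m g cos θ = 104·9.81·cos 36° = 825.4 N.
Parallel to the incline, ΣF = 0 gives f = m g sin θ − P = 599.7 − 357 = 242.7 N (up-slope positive).
The static-friction ceiling is μ_s N = 0.38 × 825.4 = 313.6 N.
Since |242.7| ≤ 313.6 N, no slip — friction simply equals what equilibrium demands.

f ≈ 243 N (up the incline)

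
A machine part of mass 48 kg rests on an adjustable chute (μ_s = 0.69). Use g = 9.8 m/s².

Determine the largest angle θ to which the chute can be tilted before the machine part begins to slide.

θ_max ≈ 34.6°

At the slip threshold, m g sin θ = μ_s · m g cos θ, so tan θ = μ_s.
θ_max = arctan(0.69) = 34.6°.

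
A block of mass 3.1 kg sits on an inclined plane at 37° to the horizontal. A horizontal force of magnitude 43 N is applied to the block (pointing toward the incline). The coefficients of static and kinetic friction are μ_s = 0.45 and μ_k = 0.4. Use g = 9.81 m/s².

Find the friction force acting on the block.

f ≈ 16 N (down the incline)

Normal direction: N = m g cos θ + P sin θ = 50.17 N.
Along the incline, the net driving force (taking up-slope positive) is P cos θ − m g sin θ = 34.34 − 18.3 = 16.04 N, so equilibrium requires friction f = -16.04 N (down-slope).
The limit of static friction is μ_s N = 22.57 N.
|f_req| = 16.04 ≤ 22.57 N → the block is in equilibrium; friction equals the required value.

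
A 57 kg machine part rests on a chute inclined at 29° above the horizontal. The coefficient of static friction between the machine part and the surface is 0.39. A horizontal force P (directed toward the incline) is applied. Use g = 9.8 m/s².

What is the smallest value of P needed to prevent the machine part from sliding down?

P_min ≈ 75.5 N

The machine part tends to slide down (tan θ > μ_s), so at the point of impending slip friction acts up-slope at its limit: f = μ_s N.
Perpendicular to the incline: N = m g cos θ + P sin θ.
Along the incline: P cos θ + μ_s N = m g sin θ, i.e. P cos θ + μ_s (m g cos θ + P sin θ) = m g sin θ.
Solving, P (cos θ + μ_s sin θ) = m g (sin θ − μ_s cos θ), so P = 559×0.1437/1.064 = 75.5 N.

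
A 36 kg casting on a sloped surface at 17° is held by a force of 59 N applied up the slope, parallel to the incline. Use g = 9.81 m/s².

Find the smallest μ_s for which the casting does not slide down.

μ_s,min ≈ 0.131

N = m g cos θ = 337.7 N.
Friction must make up the shortfall along the incline: f = m g sin θ − P = 103.3 − 59 = 44.25 N.
At the threshold f = μ_s N, so μ_s,min = 44.25/337.7 = 0.131.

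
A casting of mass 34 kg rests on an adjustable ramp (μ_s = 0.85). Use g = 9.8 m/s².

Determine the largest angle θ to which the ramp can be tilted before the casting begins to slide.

θ_max ≈ 40.4°

At the slip threshold, m g sin θ = μ_s · m g cos θ, so tan θ = μ_s.
θ_max = arctan(0.85) = 40.4°.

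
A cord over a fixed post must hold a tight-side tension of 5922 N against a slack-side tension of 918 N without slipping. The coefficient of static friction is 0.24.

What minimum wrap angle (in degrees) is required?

β_min ≈ 445°

T₂/T₁ = e^{μβ} → β = ln(T₂/T₁)/μ.
β = ln(5922/918)/0.24 = 1.864/0.24 = 7.768 rad.
In degrees: β = 7.768 × 180/π = 445°.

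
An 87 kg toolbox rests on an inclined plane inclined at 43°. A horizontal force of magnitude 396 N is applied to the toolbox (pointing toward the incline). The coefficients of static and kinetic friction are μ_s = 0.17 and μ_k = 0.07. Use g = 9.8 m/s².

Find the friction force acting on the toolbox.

f ≈ 62.6 N (up the incline)

Normal direction: N = m g cos θ + P sin θ = 893.6 N.
Parallel to the incline: P cos θ − m g sin θ = 289.6 − 581.5 = -291.9 N; the friction needed to balance this is 291.9 N acting up the slope.
The limit of static friction is μ_s N = 151.9 N.
The required 291.9 N exceeds the static limit, so the toolbox slides down-slope and f = μ_k N = 0.07×893.6 = 62.6 N.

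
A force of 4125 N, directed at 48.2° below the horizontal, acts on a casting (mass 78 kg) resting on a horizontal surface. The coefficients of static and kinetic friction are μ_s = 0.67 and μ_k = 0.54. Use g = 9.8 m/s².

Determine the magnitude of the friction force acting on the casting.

f ≈ 2070 N

Vertical equilibrium gives N = m g + P sin α = 3839 N.
The horizontal driving force is P cos α = 2749 N, so equilibrium needs friction f = 2749 N.
The static-friction limit is μ_s N = 2572 N.
2749 > 2572 N → the casting slides; f = μ_k N = 0.54×3839 = 2070 N.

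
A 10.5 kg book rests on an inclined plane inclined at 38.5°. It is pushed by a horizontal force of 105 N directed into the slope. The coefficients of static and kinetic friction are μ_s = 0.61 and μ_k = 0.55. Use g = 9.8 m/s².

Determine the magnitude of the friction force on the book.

f ≈ 18.1 N (down the incline)

Resolve perpendicular to the incline: N = m g cos θ + P sin θ = 10.5×9.8×cos 38.5° + 105×sin 38.5° = 145.9 N.
Parallel to the incline: P cos θ − m g sin θ = 82.17 − 64.06 = 18.12 N; the friction needed to balance this is 18.12 N acting down the slope.
Maximum static friction: μ_s N = 0.61 × 145.9 = 89 N.
Since 18.12 N is within the 89 N limit, the book stays put and friction is exactly 18.1 N.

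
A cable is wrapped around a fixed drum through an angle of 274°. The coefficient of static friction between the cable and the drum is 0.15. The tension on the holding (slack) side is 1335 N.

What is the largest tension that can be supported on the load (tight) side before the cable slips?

T_max ≈ 2740 N

At impending slip the capstan equation gives T₂/T₁ = e^{μβ} with β in radians.
β = 274° × π/180 = 4.782 rad.
e^{μβ} = e^{0.15×4.782} = 2.049.
T₂ = T₁ · e^{μβ} = 1335 × 2.049 = 2740 N.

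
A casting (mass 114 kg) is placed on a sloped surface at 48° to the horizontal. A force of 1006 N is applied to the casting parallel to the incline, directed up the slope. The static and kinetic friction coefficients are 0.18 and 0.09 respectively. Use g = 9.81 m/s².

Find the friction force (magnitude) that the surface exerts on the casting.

Perpendicular to the surface, N = m g cos θ = 114·9.81·cos 48° = 748.3 N.
The friction needed for equilibrium is m g sin θ − P = 831.1 − 1006 = -174.9 N, measured positive up-slope.
The static-friction ceiling is μ_s N = 0.18 × 748.3 = 134.7 N.
|-174.9| exceeds 134.7 N, so the casting slips up-slope; friction is kinetic, f = μ_k N = 0.09×748.3 = 67.3 N.

f ≈ 67.3 N (down the incline)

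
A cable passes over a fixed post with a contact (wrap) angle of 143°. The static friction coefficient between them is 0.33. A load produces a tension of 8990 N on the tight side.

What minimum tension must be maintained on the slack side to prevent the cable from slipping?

T_min ≈ 3950 N

Capstan equation at impending slip: T_tight/T_slack = e^{μβ}.
β = 143° = 2.496 rad; e^{μβ} = e^{0.33×2.496} = 2.279.
T_slack = T_tight / e^{μβ} = 8990 / 2.279 = 3950 N.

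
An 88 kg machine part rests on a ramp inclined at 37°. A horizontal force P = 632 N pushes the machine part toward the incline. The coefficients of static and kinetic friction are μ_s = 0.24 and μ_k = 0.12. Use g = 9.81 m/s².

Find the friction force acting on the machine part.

Resolve perpendicular to the incline: N = m g cos θ + P sin θ = 88×9.81×cos 37° + 632×sin 37° = 1070 N.
Parallel to the incline: P cos θ − m g sin θ = 504.7 − 519.5 = -14.8 N; the friction needed to balance this is 14.8 N acting up the slope.
Maximum static friction: μ_s N = 0.24 × 1070 = 256.8 N.
|f_req| = 14.8 ≤ 256.8 N → the machine part is in equilibrium; friction equals the required value.

f ≈ 14.8 N (up the incline)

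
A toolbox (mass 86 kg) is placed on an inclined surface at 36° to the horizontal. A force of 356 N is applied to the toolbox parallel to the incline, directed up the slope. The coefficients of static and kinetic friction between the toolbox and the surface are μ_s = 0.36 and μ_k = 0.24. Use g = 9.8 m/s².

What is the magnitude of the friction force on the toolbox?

The normal reaction is N = m g cos θ = 681.8 N.
For equilibrium along the incline the friction force must supply f = m g sin θ − P = 495.4 − 356 = 139.4 N (positive meaning up-slope).
Maximum static friction available: μ_s N = 0.36 × 681.8 = 245.5 N.
Since |139.4| ≤ 245.5 N, static friction is sufficient; f equals the required value, not μ_s N.

f ≈ 139 N (up the incline)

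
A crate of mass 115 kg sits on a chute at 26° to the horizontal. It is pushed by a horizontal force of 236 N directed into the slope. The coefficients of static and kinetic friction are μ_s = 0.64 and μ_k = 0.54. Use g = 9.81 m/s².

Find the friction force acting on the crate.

Normal direction: N = m g cos θ + P sin θ = 1117 N.
Along the incline, the net driving force (taking up-slope positive) is P cos θ − m g sin θ = 212.1 − 494.5 = -282.4 N, so equilibrium requires friction f = 282.4 N (up-slope).
The limit of static friction is μ_s N = 715.2 N.
Since 282.4 N is within the 715.2 N limit, the crate stays put and friction is exactly 282 N.

f ≈ 282 N (up the incline)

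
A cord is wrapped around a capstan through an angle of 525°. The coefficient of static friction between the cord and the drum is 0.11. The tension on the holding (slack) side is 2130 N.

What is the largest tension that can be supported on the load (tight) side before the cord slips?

T_max ≈ 5840 N

At impending slip the capstan equation gives T₂/T₁ = e^{μβ} with β in radians.
β = 525° × π/180 = 9.163 rad.
e^{μβ} = e^{0.11×9.163} = 2.74.
T₂ = T₁ · e^{μβ} = 2130 × 2.74 = 5840 N.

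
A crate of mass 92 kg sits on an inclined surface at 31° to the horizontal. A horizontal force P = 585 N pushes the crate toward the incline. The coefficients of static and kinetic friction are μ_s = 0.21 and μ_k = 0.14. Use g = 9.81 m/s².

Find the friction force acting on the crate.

Resolve perpendicular to the incline: N = m g cos θ + P sin θ = 92×9.81×cos 31° + 585×sin 31° = 1075 N.
Parallel to the incline: P cos θ − m g sin θ = 501.4 − 464.8 = 36.61 N; the friction needed to balance this is 36.61 N acting down the slope.
The limit of static friction is μ_s N = 225.7 N.
Since 36.61 N is within the 225.7 N limit, the crate stays put and friction is exactly 36.6 N.

f ≈ 36.6 N (down the incline)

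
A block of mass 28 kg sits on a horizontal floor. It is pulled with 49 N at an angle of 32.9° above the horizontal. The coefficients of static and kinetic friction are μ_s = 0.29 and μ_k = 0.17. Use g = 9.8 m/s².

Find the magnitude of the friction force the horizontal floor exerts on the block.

Vertical equilibrium gives N = m g − P sin α = 247.8 N.
For equilibrium, f = P cos α = 49×cos 32.9° = 41.14 N.
μ_s N = 0.29 × 247.8 = 71.86 N.
Since 41.14 N does not exceed the limit, the block stays at rest and f = 41.1 N.

f ≈ 41.1 N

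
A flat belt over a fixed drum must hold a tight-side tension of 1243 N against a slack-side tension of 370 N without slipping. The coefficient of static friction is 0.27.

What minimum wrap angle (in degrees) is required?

β_min ≈ 257°

T₂/T₁ = e^{μβ} → β = ln(T₂/T₁)/μ.
β = ln(1243/370)/0.27 = 1.212/0.27 = 4.488 rad.
In degrees: β = 4.488 × 180/π = 257°.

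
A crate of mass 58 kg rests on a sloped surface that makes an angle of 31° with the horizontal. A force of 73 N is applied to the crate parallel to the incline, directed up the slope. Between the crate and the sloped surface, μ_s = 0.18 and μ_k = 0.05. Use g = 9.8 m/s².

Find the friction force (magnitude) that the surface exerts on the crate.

Normal force: N = m g cos θ = 58 × 9.8 × cos 31° = 487.2 N.
The friction needed for equilibrium is m g sin θ − P = 292.7 − 73 = 219.7 N, measured positive up-slope.
Static friction can supply at most μ_s N = 87.7 N.
Since |219.7| > 87.7 N, static friction cannot hold it; the crate slides down the incline and kinetic friction applies: f = μ_k N = 0.05 × 487.2 = 24.4 N.

f ≈ 24.4 N (up the incline)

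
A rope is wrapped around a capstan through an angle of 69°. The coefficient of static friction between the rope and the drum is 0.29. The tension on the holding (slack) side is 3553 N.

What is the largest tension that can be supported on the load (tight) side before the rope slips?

T_max ≈ 5040 N

At impending slip the capstan equation gives T₂/T₁ = e^{μβ} with β in radians.
β = 69° × π/180 = 1.204 rad.
e^{μβ} = e^{0.29×1.204} = 1.418.
T₂ = T₁ · e^{μβ} = 3553 × 1.418 = 5040 N.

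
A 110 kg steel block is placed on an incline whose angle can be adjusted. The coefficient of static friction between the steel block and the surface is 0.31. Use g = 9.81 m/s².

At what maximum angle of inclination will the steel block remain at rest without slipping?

θ_max ≈ 17.2°

At the slip threshold, m g sin θ = μ_s · m g cos θ, so tan θ = μ_s.
θ_max = arctan(0.31) = 17.2°.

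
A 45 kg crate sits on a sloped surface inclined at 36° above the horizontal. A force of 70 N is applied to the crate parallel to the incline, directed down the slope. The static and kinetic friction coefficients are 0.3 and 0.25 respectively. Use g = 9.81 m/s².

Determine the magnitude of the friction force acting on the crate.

f ≈ 89.3 N (up the incline)

Normal force: N = m g cos θ = 45 × 9.81 × cos 36° = 357.1 N.
For equilibrium along the incline the friction force must supply f = m g sin θ + P = 259.5 + 70 = 329.5 N (positive meaning up-slope).
The static-friction ceiling is μ_s N = 0.3 × 357.1 = 107.1 N.
|329.5| exceeds 107.1 N, so the crate slips down-slope; friction is kinetic, f = μ_k N = 0.25×357.1 = 89.3 N.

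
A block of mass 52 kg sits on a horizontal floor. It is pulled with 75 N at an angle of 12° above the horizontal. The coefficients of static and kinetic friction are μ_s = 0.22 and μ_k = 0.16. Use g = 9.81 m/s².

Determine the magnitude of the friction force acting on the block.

Vertical equilibrium gives N = m g − P sin α = 494.5 N.
The horizontal driving force is P cos α = 73.36 N, so equilibrium needs friction f = 73.36 N.
μ_s N = 0.22 × 494.5 = 108.8 N.
Since 73.36 N does not exceed the limit, the block stays at rest and f = 73.4 N.

f ≈ 73.4 N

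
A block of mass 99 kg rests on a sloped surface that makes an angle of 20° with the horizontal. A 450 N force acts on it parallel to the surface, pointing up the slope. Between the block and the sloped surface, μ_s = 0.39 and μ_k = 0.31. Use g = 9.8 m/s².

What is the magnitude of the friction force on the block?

Normal force: N = m g cos θ = 99 × 9.8 × cos 20° = 911.7 N.
For equilibrium along the incline the friction force must supply f = m g sin θ − P = 331.8 − 450 = -118.2 N (positive meaning up-slope).
Maximum static friction available: μ_s N = 0.39 × 911.7 = 355.6 N.
Since |-118.2| ≤ 355.6 N, no slip — friction simply equals what equilibrium demands.

f ≈ 118 N (down the incline)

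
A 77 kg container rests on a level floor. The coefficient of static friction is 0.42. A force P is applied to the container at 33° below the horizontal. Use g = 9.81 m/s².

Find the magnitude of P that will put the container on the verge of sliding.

N = m g + P sin α (the push presses the container into the level floor).
At impending slip, P cos α = μ_s N = μ_s (m g + P sin α).
Solving: P (cos α − μ_s sin α) = μ_s m g → P = 0.42×755/(cos 33° − 0.42 sin 33°) = 317/0.6099 = 520 N.

P ≈ 520 N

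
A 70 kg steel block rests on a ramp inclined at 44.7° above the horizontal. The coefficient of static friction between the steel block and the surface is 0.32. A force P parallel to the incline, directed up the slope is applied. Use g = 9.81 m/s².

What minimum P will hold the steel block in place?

P_min ≈ 327 N

The steel block tends to slide down (tan θ > μ_s), so at the point of impending slip friction acts up-slope at its limit: f = μ_s N.
P is parallel to the surface, so N = m g cos θ = 488 N.
Along the incline: P + μ_s N = m g sin θ, so P = 483 − 0.32×488 = 327 N.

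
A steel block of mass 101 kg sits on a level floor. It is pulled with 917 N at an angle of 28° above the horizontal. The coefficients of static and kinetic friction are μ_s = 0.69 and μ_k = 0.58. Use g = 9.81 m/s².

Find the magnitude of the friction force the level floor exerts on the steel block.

N = m g − P sin α = 990.8 − 917×sin 28° = 560.3 N.
Horizontally, friction must balance P cos α = 809.7 N.
The static-friction limit is μ_s N = 386.6 N.
809.7 > 386.6 N → the steel block slides; f = μ_k N = 0.58×560.3 = 325 N.

f ≈ 325 N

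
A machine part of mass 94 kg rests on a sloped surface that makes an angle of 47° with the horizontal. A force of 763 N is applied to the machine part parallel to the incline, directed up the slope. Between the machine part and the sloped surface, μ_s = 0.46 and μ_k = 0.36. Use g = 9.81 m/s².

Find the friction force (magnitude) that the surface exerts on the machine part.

f ≈ 88.6 N (down the incline)

Perpendicular to the surface, N = m g cos θ = 94·9.81·cos 47° = 628.9 N.
For equilibrium along the incline the friction force must supply f = m g sin θ − P = 674.4 − 763 = -88.59 N (positive meaning up-slope).
Static friction can supply at most μ_s N = 289.3 N.
Since |-88.59| ≤ 289.3 N, no slip — friction simply equals what equilibrium demands.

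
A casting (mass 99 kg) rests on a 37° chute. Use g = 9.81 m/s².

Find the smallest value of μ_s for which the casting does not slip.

μ_s,min ≈ 0.754

At the slip threshold m g sin θ = μ_s m g cos θ, so μ_s,min = tan θ.
μ_s,min = tan 37° = 0.754.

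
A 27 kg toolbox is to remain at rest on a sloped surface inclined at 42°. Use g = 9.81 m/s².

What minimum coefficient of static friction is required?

μ_s,min ≈ 0.9

At the slip threshold m g sin θ = μ_s m g cos θ, so μ_s,min = tan θ.
μ_s,min = tan 42° = 0.9.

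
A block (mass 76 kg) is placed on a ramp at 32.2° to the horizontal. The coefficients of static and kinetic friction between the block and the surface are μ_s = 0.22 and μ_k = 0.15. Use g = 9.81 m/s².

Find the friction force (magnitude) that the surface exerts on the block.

Normal force: N = m g cos θ = 76 × 9.81 × cos 32.2° = 630.9 N.
For equilibrium along the incline, friction must balance the weight component: f = m g sin θ = 397.3 N up the slope.
Static friction can supply at most μ_s N = 138.8 N.
Since |397.3| > 138.8 N, static friction cannot hold it; the block slides down the incline and kinetic friction applies: f = μ_k N = 0.15 × 630.9 = 94.6 N.

f ≈ 94.6 N (up the incline)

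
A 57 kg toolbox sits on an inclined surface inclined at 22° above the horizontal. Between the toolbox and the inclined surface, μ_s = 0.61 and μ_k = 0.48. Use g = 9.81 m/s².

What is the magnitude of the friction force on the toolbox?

f ≈ 209 N (up the incline)

Perpendicular to the surface, N = m g cos θ = 57·9.81·cos 22° = 518.5 N.
Along the slope the weight component is m g sin θ = 209.5 N; friction must supply exactly this, acting up-slope.
Static friction can supply at most μ_s N = 316.3 N.
Since |209.5| ≤ 316.3 N, the toolbox remains in static equilibrium and friction takes exactly the required value.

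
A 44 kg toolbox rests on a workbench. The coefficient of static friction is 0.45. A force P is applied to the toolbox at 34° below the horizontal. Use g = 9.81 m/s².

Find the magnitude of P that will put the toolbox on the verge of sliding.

N = m g + P sin α (the push presses the toolbox into the workbench).
At impending slip, P cos α = μ_s N = μ_s (m g + P sin α).
Solving: P (cos α − μ_s sin α) = μ_s m g → P = 0.45×432/(cos 34° − 0.45 sin 34°) = 194/0.5774 = 336 N.

P ≈ 336 N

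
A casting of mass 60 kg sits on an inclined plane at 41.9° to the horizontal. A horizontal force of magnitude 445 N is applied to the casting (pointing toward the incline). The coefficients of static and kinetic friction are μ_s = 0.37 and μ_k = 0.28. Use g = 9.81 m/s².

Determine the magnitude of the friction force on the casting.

The horizontal push has a component P sin θ into the surface, so N = m g cos θ + P sin θ = 438.1 + 297.2 = 735.3 N.
Parallel to the incline: P cos θ − m g sin θ = 331.2 − 393.1 = -61.87 N; the friction needed to balance this is 61.87 N acting up the slope.
Maximum static friction: μ_s N = 0.37 × 735.3 = 272.1 N.
Since 61.87 N is within the 272.1 N limit, the casting stays put and friction is exactly 61.9 N.

f ≈ 61.9 N (up the incline)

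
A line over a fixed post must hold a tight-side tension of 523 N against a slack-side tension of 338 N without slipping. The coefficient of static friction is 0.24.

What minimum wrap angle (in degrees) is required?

T₂/T₁ = e^{μβ} → β = ln(T₂/T₁)/μ.
β = ln(523/338)/0.24 = 0.4365/0.24 = 1.819 rad.
In degrees: β = 1.819 × 180/π = 104°.

β_min ≈ 104°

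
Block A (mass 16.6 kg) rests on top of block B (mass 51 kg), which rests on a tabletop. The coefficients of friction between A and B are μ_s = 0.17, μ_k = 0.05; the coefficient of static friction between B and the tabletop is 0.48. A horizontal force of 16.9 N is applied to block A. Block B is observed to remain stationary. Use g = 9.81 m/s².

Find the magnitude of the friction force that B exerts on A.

f ≈ 16.9 N

The normal force B exerts on A is simply A's weight, N₁ = 162.8 N.
So the A–B interface can sustain at most μ_s N₁ = 27.68 N of static friction.
P = 16.9 N is within that limit, so A and B move together (both at rest); the A–B friction is simply f₁ = P = 16.9 N.
By Newton's third law B feels 16.9 N forward from A. With B stationary, the floor's static friction on B balances it: f₂ = 16.9 N (well within μ_s(m_A+m_B)g = 318.3 N).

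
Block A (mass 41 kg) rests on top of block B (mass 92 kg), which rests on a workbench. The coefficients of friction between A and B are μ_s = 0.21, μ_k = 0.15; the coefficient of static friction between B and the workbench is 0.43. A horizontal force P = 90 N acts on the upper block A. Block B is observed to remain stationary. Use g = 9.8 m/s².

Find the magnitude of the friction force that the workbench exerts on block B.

Normal force at the A–B interface: N₁ = m_A g = 401.8 N.
Maximum static friction on A from B: μ_s N₁ = 0.21×401.8 = 84.38 N.
P = 90 N exceeds that limit, so A slips over B and the interface friction becomes kinetic: f₁ = μ_k N₁ = 0.15×401.8 = 60.3 N.
By Newton's third law B feels 60.3 N forward from A. With B stationary, the floor's static friction on B balances it: f₂ = 60.3 N (well within μ_s(m_A+m_B)g = 560.5 N).

f ≈ 60.3 N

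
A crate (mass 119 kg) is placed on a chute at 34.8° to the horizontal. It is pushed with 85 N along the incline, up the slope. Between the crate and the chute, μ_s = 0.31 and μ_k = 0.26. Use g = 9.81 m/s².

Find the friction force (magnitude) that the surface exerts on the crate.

f ≈ 249 N (up the incline)

The normal reaction is N = m g cos θ = 958.6 N.
The friction needed for equilibrium is m g sin θ − P = 666.2 − 85 = 581.2 N, measured positive up-slope.
Maximum static friction available: μ_s N = 0.31 × 958.6 = 297.2 N.
Since |581.2| > 297.2 N, static friction cannot hold it; the crate slides down the incline and kinetic friction applies: f = μ_k N = 0.26 × 958.6 = 249 N.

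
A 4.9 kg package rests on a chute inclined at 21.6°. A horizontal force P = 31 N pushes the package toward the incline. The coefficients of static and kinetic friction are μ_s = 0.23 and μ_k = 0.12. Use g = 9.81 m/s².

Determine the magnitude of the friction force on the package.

Normal direction: N = m g cos θ + P sin θ = 56.11 N.
Along the incline, the net driving force (taking up-slope positive) is P cos θ − m g sin θ = 28.82 − 17.7 = 11.13 N, so equilibrium requires friction f = -11.13 N (down-slope).
Maximum static friction: μ_s N = 0.23 × 56.11 = 12.9 N.
Since 11.13 N is within the 12.9 N limit, the package stays put and friction is exactly 11.1 N.

f ≈ 11.1 N (down the incline)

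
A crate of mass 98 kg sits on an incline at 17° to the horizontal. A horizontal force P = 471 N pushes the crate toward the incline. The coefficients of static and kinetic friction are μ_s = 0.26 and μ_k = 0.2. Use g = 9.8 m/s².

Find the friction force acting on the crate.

f ≈ 170 N (down the incline)

Normal direction: N = m g cos θ + P sin θ = 1056 N.
Parallel to the incline: P cos θ − m g sin θ = 450.4 − 280.8 = 169.6 N; the friction needed to balance this is 169.6 N acting down the slope.
Maximum static friction: μ_s N = 0.26 × 1056 = 274.6 N.
|f_req| = 169.6 ≤ 274.6 N → the crate is in equilibrium; friction equals the required value.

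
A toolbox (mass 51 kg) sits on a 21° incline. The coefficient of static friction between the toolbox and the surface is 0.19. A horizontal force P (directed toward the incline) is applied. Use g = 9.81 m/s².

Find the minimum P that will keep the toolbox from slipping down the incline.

The toolbox tends to slide down (tan θ > μ_s), so at the point of impending slip friction acts up-slope at its limit: f = μ_s N.
Perpendicular to the incline: N = m g cos θ + P sin θ.
Along the incline: P cos θ + μ_s N = m g sin θ, i.e. P cos θ + μ_s (m g cos θ + P sin θ) = m g sin θ.
Solving, P (cos θ + μ_s sin θ) = m g (sin θ − μ_s cos θ), so P = 500×0.181/1.002 = 90.4 N.

P_min ≈ 90.4 N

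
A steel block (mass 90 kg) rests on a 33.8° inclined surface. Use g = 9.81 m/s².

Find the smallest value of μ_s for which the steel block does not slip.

At the slip threshold m g sin θ = μ_s m g cos θ, so μ_s,min = tan θ.
μ_s,min = tan 33.8° = 0.669.

μ_s,min ≈ 0.669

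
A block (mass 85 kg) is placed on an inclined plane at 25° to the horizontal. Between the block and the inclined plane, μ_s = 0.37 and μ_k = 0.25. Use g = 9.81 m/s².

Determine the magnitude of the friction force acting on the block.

f ≈ 189 N (up the incline)

The normal reaction is N = m g cos θ = 755.7 N.
Along the slope the weight component is m g sin θ = 352.4 N; friction must supply exactly this, acting up-slope.
The static-friction ceiling is μ_s N = 0.37 × 755.7 = 279.6 N.
Since |352.4| > 279.6 N, static friction cannot hold it; the block slides down the incline and kinetic friction applies: f = μ_k N = 0.25 × 755.7 = 189 N.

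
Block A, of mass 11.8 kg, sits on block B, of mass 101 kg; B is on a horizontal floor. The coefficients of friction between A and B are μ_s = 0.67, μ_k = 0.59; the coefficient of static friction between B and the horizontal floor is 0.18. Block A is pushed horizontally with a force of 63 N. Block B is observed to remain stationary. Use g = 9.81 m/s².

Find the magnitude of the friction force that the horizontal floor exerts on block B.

f ≈ 63 N

The normal force B exerts on A is simply A's weight, N₁ = 115.8 N.
So the A–B interface can sustain at most μ_s N₁ = 77.56 N of static friction.
Since P = 63 N ≤ 77.56 N, A does not slip on B; friction on A equals P = 63 N.
B experiences an equal 63 N forward from A (third law). B is in equilibrium, so the floor supplies f₂ = 63 N of static friction (limit μ_s(m_A+m_B)g = 199.2 N, not exceeded).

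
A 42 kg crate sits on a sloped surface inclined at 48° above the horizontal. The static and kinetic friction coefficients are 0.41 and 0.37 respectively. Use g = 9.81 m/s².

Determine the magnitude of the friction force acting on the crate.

The normal reaction is N = m g cos θ = 275.7 N.
For equilibrium along the incline, friction must balance the weight component: f = m g sin θ = 306.2 N up the slope.
The static-friction ceiling is μ_s N = 0.41 × 275.7 = 113 N.
|306.2| exceeds 113 N, so the crate slips down-slope; friction is kinetic, f = μ_k N = 0.37×275.7 = 102 N.

f ≈ 102 N (up the incline)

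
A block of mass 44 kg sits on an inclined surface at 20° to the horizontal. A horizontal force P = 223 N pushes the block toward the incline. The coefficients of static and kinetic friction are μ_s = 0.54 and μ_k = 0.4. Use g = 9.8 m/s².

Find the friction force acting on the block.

f ≈ 62.1 N (down the incline)

Resolve perpendicular to the incline: N = m g cos θ + P sin θ = 44×9.8×cos 20° + 223×sin 20° = 481.5 N.
Along the incline, the net driving force (taking up-slope positive) is P cos θ − m g sin θ = 209.6 − 147.5 = 62.07 N, so equilibrium requires friction f = -62.07 N (down-slope).
The limit of static friction is μ_s N = 260 N.
|f_req| = 62.07 ≤ 260 N → the block is in equilibrium; friction equals the required value.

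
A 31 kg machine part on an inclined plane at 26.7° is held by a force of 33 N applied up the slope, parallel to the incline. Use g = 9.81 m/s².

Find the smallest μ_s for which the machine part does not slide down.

μ_s,min ≈ 0.381

N = m g cos θ = 271.7 N.
Friction must make up the shortfall along the incline: f = m g sin θ − P = 136.6 − 33 = 103.6 N.
At the threshold f = μ_s N, so μ_s,min = 103.6/271.7 = 0.381.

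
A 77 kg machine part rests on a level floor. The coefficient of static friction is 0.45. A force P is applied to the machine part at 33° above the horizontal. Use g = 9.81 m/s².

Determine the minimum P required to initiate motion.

P ≈ 314 N

N = m g − P sin α (the pull lifts the machine part).
At impending slip, P cos α = μ_s N = μ_s (m g − P sin α).
Solving: P (cos α + μ_s sin α) = μ_s m g → P = 0.45×755/(cos 33° + 0.45 sin 33°) = 340/1.084 = 314 N.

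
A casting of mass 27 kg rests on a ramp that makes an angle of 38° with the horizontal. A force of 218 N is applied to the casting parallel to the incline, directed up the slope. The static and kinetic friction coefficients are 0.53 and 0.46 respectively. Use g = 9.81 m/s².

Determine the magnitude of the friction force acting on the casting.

f ≈ 54.9 N (down the incline)

The normal reaction is N = m g cos θ = 208.7 N.
Parallel to the incline, ΣF = 0 gives f = m g sin θ − P = 163.1 − 218 = -54.93 N (up-slope positive).
Static friction can supply at most μ_s N = 110.6 N.
Since |-54.93| ≤ 110.6 N, static friction is sufficient; f equals the required value, not μ_s N.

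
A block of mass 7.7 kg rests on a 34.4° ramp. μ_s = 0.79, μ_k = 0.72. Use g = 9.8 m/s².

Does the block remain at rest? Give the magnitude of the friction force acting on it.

f ≈ 42.6 N

N = m g cos θ = 62.3 N.
Down-slope weight component: m g sin θ = 42.6 N.
μ_s N = 49.2 N.
42.6 ≤ 49.2 N, so it stays put; friction = 42.6 N.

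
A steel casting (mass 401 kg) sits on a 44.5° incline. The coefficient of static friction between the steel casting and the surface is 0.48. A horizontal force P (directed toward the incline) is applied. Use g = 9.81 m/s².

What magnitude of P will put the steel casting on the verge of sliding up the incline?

At impending motion up the slope, friction acts down-slope at its limit: f = μ_s N.
Perpendicular to the incline: N = m g cos θ + P sin θ.
Along the incline: P cos θ = m g sin θ + μ_s N = m g sin θ + μ_s (m g cos θ + P sin θ).
Solving, P (cos θ − μ_s sin θ) = m g (sin θ + μ_s cos θ), so P = 401×9.81×(sin 44.5° + 0.48 cos 44.5°)/(cos 44.5° − 0.48 sin 44.5°) = 3930×1.043/0.3768 = 10900 N.

P ≈ 10900 N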